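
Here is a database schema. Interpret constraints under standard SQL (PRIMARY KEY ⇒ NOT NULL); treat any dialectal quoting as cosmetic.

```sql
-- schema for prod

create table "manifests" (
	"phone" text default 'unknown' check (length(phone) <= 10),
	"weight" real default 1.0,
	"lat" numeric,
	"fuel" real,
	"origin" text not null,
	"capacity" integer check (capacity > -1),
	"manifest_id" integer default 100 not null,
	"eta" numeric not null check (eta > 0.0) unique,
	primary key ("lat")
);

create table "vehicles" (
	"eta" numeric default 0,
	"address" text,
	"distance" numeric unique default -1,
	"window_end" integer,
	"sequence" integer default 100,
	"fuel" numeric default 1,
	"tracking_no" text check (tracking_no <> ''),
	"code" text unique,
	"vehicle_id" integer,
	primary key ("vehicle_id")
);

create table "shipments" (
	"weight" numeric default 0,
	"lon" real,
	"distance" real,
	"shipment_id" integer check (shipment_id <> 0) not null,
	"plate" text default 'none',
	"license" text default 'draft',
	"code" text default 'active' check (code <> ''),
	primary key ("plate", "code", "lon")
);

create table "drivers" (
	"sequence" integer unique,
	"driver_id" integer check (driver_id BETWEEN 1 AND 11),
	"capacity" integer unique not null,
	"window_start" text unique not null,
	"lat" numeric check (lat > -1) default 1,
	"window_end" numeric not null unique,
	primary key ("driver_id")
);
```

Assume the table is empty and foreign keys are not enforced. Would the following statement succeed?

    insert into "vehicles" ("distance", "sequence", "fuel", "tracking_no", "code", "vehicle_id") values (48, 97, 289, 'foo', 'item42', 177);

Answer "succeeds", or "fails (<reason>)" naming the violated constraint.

succeeds

NOT NULL columns: vehicle_id is supplied.
CHECK constraints: 'foo' satisfies (tracking_no <> '').
No constraint is violated.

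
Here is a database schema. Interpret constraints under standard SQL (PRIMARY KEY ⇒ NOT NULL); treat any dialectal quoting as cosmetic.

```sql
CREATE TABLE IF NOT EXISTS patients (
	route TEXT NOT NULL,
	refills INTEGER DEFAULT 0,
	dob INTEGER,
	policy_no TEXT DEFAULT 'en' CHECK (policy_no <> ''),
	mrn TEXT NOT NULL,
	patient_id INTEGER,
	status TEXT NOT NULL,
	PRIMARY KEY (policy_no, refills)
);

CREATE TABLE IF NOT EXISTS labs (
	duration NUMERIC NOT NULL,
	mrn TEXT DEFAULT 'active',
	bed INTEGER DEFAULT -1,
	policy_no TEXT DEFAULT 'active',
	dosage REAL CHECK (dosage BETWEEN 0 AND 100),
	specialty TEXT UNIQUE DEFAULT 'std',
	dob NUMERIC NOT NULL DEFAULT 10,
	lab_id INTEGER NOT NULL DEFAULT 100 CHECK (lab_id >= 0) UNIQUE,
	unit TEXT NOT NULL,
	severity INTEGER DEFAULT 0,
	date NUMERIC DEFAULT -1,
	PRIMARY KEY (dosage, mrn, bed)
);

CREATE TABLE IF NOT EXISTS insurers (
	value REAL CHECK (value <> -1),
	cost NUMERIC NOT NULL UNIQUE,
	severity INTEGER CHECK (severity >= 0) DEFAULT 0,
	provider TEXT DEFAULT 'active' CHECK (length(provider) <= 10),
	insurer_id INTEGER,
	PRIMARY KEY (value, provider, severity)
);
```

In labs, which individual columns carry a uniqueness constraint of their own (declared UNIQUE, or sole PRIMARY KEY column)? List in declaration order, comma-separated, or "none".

specialty, lab_id

- duration: no UNIQUE or single-column PK constraint.
- mrn: part of a composite PRIMARY KEY — only the tuple is unique, not this column on its own.
- bed: part of a composite PRIMARY KEY — only the tuple is unique, not this column on its own.
- policy_no: no UNIQUE or single-column PK constraint.
- dosage: part of a composite PRIMARY KEY — only the tuple is unique, not this column on its own.
- specialty: declared UNIQUE → unique.
- dob: no UNIQUE or single-column PK constraint.
- lab_id: declared UNIQUE → unique.
- unit: no UNIQUE or single-column PK constraint.
- severity: no UNIQUE or single-column PK constraint.
- date: no UNIQUE or single-column PK constraint.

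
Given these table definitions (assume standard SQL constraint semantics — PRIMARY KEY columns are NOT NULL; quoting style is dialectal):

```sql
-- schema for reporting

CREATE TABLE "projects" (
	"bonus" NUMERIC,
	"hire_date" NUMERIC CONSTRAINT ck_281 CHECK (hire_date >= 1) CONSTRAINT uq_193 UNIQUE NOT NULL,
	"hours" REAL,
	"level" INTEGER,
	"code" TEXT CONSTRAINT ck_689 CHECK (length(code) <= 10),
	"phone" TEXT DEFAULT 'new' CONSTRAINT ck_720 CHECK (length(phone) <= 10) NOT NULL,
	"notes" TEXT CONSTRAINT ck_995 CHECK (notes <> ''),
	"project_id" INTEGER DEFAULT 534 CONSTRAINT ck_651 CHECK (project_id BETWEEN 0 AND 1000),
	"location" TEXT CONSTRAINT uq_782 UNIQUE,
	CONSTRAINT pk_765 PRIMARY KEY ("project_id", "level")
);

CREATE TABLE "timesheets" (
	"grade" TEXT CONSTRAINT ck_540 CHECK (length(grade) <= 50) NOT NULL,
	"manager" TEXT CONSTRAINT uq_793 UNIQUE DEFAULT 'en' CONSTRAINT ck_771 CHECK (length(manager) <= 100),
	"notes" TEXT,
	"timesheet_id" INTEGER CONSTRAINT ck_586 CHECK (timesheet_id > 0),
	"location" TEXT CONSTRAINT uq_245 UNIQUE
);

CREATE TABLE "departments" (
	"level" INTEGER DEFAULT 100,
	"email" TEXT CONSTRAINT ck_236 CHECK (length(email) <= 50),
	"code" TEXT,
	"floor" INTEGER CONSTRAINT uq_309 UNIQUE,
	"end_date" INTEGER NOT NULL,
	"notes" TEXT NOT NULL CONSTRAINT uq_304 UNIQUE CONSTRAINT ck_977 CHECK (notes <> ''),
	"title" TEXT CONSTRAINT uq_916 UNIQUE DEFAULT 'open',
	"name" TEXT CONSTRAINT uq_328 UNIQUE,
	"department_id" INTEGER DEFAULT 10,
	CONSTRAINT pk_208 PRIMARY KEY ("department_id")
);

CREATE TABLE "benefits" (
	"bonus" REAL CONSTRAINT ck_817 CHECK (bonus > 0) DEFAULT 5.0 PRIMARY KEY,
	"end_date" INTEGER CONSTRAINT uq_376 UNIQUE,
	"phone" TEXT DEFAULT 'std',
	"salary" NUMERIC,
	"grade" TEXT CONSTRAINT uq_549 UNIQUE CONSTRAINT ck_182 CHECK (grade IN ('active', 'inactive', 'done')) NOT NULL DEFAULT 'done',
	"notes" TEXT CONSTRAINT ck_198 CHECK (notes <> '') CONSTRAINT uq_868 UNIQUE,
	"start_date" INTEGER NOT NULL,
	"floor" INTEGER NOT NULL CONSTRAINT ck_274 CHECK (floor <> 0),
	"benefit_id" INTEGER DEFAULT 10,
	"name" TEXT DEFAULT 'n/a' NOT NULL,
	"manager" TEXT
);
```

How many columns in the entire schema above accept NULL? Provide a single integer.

projects: 5 nullable (bonus, hours, code, notes, location — PK (project_id, level) and explicit NOT NULL columns excluded).
timesheets: 4 nullable (manager, notes, timesheet_id, location — PK none and explicit NOT NULL columns excluded).
departments: 6 nullable (level, email, code, floor, title, name — PK (department_id) and explicit NOT NULL columns excluded).
benefits: 6 nullable (end_date, phone, salary, notes, benefit_id, manager — PK (bonus) and explicit NOT NULL columns excluded).
Total: 5 + 4 + 6 + 6 = 21.

21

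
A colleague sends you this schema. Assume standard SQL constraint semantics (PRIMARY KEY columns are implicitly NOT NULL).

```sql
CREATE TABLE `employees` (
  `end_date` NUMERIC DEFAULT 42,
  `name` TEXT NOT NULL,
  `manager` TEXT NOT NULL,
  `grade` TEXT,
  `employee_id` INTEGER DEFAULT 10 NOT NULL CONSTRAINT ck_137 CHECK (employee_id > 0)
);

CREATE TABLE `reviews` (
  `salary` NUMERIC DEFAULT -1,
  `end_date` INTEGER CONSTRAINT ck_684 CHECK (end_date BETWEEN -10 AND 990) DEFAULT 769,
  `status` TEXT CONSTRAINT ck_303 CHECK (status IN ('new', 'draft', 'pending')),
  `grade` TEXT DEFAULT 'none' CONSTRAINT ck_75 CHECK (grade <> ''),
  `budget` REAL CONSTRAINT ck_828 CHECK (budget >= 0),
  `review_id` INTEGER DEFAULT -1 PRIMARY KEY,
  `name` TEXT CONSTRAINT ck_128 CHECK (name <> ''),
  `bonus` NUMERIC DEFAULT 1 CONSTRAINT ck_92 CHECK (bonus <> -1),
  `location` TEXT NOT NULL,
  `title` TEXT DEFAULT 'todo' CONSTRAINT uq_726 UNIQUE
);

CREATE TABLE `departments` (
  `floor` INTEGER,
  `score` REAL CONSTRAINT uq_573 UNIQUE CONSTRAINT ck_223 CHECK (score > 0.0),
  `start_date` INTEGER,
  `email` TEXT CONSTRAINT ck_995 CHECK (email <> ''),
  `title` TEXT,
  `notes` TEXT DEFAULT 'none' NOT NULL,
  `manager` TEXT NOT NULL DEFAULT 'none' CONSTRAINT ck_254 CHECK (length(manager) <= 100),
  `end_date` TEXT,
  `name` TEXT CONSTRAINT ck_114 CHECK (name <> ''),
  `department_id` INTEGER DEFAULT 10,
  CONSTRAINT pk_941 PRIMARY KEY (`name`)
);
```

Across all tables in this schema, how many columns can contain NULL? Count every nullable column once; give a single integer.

17

employees: 2 nullable (end_date, grade — PK none and explicit NOT NULL columns excluded).
reviews: 8 nullable (salary, end_date, status, grade, budget, name, bonus, title — PK (review_id) and explicit NOT NULL columns excluded).
departments: 7 nullable (floor, score, start_date, email, title, end_date, department_id — PK (name) and explicit NOT NULL columns excluded).
Total: 2 + 8 + 7 = 17.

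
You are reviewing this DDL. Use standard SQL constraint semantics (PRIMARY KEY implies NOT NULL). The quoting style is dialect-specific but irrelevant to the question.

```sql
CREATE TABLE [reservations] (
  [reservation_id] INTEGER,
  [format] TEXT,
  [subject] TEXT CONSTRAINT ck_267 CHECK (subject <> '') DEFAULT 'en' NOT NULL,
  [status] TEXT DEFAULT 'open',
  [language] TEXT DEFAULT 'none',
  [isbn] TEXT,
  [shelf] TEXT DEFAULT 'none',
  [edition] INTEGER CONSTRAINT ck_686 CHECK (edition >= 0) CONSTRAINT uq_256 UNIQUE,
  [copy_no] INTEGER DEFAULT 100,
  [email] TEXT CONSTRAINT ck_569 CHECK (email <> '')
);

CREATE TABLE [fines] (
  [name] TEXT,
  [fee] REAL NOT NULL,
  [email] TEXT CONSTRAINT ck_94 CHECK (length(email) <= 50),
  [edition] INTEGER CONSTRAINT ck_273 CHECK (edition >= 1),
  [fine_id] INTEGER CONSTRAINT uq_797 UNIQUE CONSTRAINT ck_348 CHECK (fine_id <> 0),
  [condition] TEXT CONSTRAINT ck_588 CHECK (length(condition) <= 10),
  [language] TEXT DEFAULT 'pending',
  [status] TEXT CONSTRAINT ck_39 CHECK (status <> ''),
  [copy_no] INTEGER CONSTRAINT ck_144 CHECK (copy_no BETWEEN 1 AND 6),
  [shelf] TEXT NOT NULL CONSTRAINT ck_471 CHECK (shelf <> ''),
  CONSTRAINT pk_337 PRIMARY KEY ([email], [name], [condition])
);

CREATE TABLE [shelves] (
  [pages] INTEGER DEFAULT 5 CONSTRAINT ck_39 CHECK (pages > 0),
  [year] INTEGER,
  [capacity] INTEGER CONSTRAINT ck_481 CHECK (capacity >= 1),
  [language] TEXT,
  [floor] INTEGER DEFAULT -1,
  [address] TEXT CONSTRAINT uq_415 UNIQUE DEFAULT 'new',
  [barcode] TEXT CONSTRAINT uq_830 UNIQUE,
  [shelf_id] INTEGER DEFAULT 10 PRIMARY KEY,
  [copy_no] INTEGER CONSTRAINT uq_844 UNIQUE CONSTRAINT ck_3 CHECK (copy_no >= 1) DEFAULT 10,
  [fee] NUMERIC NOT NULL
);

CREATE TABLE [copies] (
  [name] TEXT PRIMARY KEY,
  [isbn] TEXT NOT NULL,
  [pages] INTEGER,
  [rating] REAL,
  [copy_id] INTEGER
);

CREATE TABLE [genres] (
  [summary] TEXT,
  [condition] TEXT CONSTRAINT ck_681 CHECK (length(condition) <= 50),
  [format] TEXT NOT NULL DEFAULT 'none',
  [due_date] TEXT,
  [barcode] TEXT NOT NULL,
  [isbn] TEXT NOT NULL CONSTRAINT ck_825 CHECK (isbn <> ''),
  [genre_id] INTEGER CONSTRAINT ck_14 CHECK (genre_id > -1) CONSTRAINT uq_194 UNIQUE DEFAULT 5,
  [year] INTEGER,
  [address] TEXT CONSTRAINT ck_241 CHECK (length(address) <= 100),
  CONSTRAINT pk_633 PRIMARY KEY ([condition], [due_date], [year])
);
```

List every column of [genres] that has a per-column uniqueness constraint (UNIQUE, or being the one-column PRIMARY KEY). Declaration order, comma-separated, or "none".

genre_id

- summary: no UNIQUE or single-column PK constraint.
- condition: part of a composite PRIMARY KEY — only the tuple is unique, not this column on its own.
- format: no UNIQUE or single-column PK constraint.
- due_date: part of a composite PRIMARY KEY — only the tuple is unique, not this column on its own.
- barcode: no UNIQUE or single-column PK constraint.
- isbn: no UNIQUE or single-column PK constraint.
- genre_id: declared UNIQUE → unique.
- year: part of a composite PRIMARY KEY — only the tuple is unique, not this column on its own.
- address: no UNIQUE or single-column PK constraint.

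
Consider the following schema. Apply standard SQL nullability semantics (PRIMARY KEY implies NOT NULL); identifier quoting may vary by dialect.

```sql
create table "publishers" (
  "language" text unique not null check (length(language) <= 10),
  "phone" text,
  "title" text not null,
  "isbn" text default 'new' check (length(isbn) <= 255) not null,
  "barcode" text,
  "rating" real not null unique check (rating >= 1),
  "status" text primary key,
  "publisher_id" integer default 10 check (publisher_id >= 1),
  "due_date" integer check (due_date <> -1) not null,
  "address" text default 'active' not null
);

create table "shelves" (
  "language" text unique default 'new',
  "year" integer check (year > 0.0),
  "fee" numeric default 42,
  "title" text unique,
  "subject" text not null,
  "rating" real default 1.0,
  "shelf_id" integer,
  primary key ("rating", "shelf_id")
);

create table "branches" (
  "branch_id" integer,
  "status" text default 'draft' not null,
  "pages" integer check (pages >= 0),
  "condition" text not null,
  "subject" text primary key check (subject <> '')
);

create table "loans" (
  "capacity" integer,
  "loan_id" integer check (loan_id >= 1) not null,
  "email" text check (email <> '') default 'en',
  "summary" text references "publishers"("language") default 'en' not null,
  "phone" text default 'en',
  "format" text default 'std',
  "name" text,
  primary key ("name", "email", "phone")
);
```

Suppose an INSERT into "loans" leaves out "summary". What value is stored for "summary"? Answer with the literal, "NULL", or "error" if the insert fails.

'en'

summary has an explicit DEFAULT 'en'.
When the column is omitted from an INSERT, that default is used.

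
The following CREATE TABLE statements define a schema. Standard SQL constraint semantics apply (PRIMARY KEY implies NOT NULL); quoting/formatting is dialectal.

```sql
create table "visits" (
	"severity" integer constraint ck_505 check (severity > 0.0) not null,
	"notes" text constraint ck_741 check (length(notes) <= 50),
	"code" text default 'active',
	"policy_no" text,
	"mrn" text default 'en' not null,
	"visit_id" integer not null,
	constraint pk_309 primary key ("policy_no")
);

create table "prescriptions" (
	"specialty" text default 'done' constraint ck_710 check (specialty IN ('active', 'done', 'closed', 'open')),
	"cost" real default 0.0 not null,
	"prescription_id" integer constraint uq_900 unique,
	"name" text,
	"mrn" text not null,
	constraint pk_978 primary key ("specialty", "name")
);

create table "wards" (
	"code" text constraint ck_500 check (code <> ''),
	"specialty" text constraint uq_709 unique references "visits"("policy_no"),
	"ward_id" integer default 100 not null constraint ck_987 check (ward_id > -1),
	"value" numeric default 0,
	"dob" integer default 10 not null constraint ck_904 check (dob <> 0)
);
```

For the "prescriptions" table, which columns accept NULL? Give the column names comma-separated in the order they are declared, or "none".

prescription_id

- specialty: part of the PRIMARY KEY, which implies NOT NULL → not nullable.
- cost: declared NOT NULL → not nullable.
- prescription_id: UNIQUE does not imply NOT NULL → nullable.
- name: part of the PRIMARY KEY, which implies NOT NULL → not nullable.
- mrn: declared NOT NULL → not nullable.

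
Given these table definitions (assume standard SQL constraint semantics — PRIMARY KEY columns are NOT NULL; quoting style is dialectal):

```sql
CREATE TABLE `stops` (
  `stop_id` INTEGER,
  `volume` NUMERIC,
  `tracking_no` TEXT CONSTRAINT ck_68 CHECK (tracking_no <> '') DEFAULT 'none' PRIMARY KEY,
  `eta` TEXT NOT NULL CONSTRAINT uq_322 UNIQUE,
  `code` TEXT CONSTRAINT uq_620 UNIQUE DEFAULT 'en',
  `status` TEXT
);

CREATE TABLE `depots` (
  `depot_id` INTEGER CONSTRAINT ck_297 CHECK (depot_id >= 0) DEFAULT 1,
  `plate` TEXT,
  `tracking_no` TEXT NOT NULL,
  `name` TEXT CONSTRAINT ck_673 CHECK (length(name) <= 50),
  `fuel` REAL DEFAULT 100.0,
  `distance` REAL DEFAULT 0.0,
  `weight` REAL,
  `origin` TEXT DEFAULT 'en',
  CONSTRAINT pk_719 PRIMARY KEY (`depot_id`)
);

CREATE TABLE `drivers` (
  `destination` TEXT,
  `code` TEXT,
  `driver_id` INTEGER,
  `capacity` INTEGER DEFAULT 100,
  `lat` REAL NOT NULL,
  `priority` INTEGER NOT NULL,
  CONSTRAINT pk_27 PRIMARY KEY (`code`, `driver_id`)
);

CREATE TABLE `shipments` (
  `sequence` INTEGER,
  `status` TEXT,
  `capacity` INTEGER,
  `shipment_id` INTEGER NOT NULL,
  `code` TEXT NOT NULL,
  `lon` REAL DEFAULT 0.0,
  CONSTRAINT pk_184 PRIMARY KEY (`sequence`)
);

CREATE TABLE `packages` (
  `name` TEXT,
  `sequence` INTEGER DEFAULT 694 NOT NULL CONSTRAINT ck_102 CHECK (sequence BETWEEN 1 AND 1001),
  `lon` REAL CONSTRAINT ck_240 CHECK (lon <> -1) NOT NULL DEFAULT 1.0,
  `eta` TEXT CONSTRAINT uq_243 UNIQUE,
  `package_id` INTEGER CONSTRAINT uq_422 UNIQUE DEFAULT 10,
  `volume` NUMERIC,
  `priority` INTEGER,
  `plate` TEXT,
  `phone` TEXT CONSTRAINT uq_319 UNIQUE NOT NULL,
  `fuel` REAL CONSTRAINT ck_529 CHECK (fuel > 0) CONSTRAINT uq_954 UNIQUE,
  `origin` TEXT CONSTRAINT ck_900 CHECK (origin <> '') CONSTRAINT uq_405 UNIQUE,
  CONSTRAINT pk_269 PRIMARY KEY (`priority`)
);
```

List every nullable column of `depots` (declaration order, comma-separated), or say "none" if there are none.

- depot_id: part of the PRIMARY KEY, which implies NOT NULL → not nullable.
- plate: no NOT NULL constraint applies → nullable.
- tracking_no: declared NOT NULL → not nullable.
- name: CHECK does not forbid NULL (a CHECK constraint passes when its expression is NULL) → nullable.
- fuel: DEFAULT only fills an omitted column; an explicit NULL is still allowed → nullable.
- distance: DEFAULT only fills an omitted column; an explicit NULL is still allowed → nullable.
- weight: no NOT NULL constraint applies → nullable.
- origin: DEFAULT only fills an omitted column; an explicit NULL is still allowed → nullable.

plate, name, fuel, distance, weight, origin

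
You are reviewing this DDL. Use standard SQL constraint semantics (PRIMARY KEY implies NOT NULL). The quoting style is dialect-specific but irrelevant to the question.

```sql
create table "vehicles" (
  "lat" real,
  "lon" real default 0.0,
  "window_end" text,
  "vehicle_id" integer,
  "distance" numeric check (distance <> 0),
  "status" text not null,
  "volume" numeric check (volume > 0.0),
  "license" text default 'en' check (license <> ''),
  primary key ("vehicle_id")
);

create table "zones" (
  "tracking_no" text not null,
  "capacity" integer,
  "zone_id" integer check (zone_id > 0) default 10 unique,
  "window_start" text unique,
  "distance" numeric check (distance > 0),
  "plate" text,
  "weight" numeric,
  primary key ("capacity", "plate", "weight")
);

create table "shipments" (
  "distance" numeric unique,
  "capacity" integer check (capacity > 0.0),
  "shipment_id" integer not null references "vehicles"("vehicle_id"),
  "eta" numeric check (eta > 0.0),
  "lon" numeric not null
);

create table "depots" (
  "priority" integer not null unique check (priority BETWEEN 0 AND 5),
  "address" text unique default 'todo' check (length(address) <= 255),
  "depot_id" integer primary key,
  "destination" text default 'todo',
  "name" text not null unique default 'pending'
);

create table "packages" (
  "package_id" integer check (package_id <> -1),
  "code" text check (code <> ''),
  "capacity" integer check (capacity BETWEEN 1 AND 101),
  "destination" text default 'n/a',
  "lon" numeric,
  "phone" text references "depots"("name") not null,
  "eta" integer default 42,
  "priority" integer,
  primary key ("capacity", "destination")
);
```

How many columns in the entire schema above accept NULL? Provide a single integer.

19

vehicles: 6 nullable (lat, lon, window_end, distance, volume, license — PK (vehicle_id) and explicit NOT NULL columns excluded).
zones: 3 nullable (zone_id, window_start, distance — PK (capacity, plate, weight) and explicit NOT NULL columns excluded).
shipments: 3 nullable (distance, capacity, eta — PK none and explicit NOT NULL columns excluded).
depots: 2 nullable (address, destination — PK (depot_id) and explicit NOT NULL columns excluded).
packages: 5 nullable (package_id, code, lon, eta, priority — PK (capacity, destination) and explicit NOT NULL columns excluded).
Total: 6 + 3 + 3 + 2 + 5 = 19.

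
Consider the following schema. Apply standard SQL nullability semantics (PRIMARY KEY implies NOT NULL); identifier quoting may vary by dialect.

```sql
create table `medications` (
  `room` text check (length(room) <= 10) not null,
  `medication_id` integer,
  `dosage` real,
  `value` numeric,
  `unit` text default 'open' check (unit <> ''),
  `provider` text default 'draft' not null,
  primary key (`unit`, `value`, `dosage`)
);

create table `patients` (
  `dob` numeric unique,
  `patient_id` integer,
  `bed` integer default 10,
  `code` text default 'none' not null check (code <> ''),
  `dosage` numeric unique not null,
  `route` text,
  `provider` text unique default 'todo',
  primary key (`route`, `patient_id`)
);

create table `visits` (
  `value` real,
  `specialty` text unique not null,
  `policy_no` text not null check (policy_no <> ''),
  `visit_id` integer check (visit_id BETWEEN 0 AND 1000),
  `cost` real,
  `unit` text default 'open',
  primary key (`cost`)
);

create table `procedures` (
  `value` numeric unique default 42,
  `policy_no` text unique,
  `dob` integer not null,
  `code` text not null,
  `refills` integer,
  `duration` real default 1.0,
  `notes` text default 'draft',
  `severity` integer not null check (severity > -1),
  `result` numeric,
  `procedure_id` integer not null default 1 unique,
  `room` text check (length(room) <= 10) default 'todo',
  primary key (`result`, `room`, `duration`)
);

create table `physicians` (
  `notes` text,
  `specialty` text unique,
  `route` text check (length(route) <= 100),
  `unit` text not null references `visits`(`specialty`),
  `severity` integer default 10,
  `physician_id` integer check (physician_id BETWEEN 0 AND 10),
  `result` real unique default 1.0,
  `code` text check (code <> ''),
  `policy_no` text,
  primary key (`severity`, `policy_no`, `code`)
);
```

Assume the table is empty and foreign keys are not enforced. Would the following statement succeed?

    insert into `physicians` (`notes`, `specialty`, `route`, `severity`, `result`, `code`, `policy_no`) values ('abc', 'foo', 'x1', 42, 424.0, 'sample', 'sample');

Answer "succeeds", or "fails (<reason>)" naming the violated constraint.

fails (NOT NULL on unit)

unit is omitted from the column list and has no DEFAULT, so it would receive NULL.
But unit is declared NOT NULL.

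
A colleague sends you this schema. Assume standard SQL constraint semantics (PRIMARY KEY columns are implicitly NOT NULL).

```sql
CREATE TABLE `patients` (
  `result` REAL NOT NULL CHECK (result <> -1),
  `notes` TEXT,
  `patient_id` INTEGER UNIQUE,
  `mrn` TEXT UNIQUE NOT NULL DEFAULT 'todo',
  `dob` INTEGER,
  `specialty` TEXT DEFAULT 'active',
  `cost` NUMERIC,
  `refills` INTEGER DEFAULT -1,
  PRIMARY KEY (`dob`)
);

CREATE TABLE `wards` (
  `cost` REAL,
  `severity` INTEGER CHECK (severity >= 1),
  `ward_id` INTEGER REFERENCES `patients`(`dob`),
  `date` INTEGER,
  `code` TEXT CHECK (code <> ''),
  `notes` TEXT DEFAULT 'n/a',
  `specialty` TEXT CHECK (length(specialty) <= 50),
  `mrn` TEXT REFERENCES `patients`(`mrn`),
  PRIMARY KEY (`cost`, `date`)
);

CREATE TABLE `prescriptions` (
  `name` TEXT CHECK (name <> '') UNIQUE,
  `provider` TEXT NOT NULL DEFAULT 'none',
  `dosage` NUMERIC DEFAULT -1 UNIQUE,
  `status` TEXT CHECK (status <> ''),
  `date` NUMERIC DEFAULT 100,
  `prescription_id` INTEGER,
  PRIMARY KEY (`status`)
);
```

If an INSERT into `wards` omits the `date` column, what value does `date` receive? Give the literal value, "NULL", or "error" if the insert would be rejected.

error

date has no DEFAULT clause.
Omitting it would insert NULL, but it is part of the PRIMARY KEY, so the INSERT fails.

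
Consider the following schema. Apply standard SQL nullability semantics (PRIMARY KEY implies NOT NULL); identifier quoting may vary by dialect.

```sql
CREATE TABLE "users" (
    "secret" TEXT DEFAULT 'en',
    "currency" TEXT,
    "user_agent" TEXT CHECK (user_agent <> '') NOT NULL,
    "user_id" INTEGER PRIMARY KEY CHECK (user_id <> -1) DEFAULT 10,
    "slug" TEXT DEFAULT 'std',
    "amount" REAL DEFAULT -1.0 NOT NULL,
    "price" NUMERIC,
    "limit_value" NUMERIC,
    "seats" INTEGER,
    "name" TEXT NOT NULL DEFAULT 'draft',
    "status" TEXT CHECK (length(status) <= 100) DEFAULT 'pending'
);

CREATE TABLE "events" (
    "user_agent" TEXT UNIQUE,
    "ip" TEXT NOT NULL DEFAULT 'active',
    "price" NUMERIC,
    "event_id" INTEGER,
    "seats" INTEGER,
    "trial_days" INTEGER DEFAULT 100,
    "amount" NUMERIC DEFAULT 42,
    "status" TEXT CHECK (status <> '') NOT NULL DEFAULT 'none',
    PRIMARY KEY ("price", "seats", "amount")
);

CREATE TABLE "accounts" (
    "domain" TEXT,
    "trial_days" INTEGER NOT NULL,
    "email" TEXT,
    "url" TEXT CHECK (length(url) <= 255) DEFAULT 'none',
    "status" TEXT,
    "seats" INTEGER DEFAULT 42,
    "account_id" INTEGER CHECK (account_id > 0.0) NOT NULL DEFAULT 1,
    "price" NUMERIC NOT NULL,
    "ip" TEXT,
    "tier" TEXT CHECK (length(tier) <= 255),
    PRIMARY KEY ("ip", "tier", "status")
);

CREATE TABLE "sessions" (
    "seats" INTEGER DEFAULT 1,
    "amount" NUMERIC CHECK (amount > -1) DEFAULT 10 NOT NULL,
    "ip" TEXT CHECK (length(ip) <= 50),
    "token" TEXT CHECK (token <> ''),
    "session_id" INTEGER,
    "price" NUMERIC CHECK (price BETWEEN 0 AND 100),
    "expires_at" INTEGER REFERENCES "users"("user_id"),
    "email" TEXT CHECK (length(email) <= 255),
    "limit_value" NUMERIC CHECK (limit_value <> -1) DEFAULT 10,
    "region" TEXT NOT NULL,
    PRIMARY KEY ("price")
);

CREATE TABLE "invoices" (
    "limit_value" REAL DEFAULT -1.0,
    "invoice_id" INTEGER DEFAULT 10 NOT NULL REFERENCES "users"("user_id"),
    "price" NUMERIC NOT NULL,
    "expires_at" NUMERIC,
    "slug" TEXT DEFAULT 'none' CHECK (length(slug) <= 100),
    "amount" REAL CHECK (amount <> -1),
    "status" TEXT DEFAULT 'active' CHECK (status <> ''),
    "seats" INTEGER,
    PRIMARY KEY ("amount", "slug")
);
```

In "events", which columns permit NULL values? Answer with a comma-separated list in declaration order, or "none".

user_agent, event_id, trial_days

- user_agent: UNIQUE does not imply NOT NULL → nullable.
- ip: declared NOT NULL → not nullable.
- price: part of the PRIMARY KEY, which implies NOT NULL → not nullable.
- event_id: no NOT NULL constraint applies → nullable.
- seats: part of the PRIMARY KEY, which implies NOT NULL → not nullable.
- trial_days: DEFAULT only fills an omitted column; an explicit NULL is still allowed → nullable.
- amount: part of the PRIMARY KEY, which implies NOT NULL → not nullable.
- status: declared NOT NULL → not nullable.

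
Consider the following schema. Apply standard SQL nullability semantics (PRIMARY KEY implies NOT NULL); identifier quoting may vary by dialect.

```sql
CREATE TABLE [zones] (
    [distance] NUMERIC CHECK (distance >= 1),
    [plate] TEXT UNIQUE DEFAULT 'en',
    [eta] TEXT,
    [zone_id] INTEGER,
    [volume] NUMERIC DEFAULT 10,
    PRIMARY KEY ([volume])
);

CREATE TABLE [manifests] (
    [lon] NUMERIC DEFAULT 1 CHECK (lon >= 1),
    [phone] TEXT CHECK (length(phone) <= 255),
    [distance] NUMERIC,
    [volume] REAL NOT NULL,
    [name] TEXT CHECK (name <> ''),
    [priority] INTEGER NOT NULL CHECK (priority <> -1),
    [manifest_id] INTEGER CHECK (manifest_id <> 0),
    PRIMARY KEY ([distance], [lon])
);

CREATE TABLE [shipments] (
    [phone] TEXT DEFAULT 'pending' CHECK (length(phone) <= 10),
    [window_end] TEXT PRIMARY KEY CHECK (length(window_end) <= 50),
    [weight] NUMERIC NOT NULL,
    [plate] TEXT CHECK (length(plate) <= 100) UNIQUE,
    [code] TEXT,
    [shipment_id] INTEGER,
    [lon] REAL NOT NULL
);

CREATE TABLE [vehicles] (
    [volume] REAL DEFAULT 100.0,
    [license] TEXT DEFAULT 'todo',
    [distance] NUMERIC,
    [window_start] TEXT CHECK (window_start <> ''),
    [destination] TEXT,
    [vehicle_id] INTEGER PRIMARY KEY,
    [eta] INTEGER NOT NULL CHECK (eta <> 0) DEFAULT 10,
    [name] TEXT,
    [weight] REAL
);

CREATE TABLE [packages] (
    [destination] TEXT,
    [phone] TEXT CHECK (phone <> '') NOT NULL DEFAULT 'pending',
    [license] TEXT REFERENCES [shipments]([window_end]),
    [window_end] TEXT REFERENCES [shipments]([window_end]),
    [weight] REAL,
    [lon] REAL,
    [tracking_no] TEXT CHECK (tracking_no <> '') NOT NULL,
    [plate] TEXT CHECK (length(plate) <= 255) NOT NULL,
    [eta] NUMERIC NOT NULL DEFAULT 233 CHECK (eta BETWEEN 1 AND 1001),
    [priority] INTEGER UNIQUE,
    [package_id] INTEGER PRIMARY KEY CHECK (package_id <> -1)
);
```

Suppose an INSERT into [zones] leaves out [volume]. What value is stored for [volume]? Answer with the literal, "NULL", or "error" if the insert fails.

10

volume has an explicit DEFAULT 10.
When the column is omitted from an INSERT, that default is used.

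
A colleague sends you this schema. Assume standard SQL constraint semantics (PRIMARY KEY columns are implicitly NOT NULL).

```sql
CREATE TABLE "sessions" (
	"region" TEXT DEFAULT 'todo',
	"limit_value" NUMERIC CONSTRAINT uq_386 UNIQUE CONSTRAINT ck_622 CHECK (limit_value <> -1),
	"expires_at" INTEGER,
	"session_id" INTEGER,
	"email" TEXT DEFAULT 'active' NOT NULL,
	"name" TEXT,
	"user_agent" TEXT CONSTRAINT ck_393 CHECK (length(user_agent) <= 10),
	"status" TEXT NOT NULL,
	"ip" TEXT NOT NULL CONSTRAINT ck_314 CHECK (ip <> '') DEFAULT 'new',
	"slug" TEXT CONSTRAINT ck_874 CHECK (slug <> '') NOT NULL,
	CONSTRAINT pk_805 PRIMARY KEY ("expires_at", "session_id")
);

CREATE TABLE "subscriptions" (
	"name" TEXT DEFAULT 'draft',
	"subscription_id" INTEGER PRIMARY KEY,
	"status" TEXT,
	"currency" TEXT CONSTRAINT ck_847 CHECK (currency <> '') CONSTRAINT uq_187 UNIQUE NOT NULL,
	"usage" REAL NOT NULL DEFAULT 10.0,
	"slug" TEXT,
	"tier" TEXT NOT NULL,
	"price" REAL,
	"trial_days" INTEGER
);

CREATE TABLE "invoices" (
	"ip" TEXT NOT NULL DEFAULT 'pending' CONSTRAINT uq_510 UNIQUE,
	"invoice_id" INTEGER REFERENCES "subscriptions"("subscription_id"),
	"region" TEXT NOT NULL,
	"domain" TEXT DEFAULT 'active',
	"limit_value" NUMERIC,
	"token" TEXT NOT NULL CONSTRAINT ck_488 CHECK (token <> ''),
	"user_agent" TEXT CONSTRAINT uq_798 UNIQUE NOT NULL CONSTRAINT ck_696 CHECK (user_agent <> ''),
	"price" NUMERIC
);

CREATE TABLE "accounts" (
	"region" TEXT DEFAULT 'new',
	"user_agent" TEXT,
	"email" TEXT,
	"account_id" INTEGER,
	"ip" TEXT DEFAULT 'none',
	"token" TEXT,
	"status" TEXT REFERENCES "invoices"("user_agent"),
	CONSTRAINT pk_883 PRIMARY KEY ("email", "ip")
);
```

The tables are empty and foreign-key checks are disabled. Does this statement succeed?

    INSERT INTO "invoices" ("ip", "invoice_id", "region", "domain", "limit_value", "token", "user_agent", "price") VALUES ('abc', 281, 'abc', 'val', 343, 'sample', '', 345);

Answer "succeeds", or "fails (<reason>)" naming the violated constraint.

The value '' for user_agent violates CHECK (user_agent <> '').

fails (CHECK on user_agent)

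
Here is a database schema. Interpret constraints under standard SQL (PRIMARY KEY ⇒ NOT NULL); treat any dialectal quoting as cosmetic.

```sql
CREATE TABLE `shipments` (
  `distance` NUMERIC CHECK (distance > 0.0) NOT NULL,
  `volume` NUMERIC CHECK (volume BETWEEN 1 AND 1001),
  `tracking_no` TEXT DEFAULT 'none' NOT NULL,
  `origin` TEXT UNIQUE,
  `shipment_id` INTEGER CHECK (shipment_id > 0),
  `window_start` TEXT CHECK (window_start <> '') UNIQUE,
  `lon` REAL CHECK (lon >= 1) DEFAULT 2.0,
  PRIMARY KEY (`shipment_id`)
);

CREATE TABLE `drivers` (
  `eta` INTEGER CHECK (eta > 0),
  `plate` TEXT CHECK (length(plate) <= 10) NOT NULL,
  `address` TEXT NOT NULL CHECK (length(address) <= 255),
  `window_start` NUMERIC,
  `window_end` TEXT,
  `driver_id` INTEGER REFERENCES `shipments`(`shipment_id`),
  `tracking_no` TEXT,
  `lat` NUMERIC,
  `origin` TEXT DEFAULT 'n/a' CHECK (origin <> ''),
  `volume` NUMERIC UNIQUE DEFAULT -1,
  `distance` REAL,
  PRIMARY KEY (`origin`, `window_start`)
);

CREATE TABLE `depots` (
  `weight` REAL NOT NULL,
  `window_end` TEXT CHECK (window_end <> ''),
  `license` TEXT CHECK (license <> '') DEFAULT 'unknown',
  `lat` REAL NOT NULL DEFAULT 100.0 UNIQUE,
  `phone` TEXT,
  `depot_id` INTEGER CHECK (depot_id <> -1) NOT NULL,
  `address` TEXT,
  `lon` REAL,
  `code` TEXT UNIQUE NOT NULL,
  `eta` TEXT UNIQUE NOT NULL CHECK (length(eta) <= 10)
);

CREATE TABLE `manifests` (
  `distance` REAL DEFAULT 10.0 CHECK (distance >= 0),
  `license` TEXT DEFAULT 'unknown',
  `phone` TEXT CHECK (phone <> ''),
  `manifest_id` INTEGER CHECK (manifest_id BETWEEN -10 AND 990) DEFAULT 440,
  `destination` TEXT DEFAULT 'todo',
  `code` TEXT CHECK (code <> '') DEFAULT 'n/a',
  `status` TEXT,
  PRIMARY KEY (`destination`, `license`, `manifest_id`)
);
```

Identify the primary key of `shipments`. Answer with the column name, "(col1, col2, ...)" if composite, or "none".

shipment_id

shipment_id is declared PRIMARY KEY as a table-level PRIMARY KEY clause.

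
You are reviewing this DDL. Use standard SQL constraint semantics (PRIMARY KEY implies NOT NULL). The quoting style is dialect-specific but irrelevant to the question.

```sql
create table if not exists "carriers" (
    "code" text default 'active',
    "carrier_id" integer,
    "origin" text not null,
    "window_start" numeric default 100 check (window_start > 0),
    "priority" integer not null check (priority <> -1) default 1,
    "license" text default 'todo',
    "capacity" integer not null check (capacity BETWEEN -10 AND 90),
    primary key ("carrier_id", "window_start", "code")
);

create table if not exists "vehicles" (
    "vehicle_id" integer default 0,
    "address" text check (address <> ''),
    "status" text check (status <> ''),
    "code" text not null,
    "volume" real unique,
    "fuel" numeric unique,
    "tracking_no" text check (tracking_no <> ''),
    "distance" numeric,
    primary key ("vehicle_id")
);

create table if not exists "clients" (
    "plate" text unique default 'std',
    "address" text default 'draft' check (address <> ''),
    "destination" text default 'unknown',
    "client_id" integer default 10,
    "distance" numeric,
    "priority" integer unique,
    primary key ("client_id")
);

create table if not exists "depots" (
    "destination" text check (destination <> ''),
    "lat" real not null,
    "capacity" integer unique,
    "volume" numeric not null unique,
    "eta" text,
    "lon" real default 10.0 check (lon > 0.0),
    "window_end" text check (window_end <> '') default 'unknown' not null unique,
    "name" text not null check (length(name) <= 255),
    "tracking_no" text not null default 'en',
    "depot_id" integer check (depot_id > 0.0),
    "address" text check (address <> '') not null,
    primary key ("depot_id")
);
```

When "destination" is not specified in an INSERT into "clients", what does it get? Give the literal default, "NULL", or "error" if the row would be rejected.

'unknown'

destination has an explicit DEFAULT 'unknown'.
When the column is omitted from an INSERT, that default is used.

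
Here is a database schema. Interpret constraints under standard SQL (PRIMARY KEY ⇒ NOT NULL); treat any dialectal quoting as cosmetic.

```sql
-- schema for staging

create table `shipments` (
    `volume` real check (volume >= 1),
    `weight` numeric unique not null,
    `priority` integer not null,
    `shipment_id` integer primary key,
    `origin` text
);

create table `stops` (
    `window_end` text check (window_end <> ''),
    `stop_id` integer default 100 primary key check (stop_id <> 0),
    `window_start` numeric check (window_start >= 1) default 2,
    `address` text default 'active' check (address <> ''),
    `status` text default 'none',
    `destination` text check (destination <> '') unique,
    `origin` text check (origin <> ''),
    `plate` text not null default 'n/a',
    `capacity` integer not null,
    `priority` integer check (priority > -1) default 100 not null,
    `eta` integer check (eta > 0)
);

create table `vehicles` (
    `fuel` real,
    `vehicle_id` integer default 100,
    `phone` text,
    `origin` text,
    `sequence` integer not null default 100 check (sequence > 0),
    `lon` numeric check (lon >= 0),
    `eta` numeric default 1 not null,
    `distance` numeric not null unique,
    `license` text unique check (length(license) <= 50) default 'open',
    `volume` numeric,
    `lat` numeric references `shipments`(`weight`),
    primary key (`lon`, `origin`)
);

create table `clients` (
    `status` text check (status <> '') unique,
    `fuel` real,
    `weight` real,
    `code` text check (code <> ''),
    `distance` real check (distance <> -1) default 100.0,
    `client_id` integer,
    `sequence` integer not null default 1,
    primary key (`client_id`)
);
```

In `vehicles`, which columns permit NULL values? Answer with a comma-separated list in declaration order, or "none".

- fuel: no NOT NULL constraint applies → nullable.
- vehicle_id: DEFAULT only fills an omitted column; an explicit NULL is still allowed → nullable.
- phone: no NOT NULL constraint applies → nullable.
- origin: part of the PRIMARY KEY, which implies NOT NULL → not nullable.
- sequence: declared NOT NULL → not nullable.
- lon: part of the PRIMARY KEY, which implies NOT NULL → not nullable.
- eta: declared NOT NULL → not nullable.
- distance: declared NOT NULL → not nullable.
- license: CHECK does not forbid NULL (a CHECK constraint passes when its expression is NULL) → nullable.
- volume: no NOT NULL constraint applies → nullable.
- lat: a foreign key column may be NULL unless separately constrained → nullable.

fuel, vehicle_id, phone, license, volume, lat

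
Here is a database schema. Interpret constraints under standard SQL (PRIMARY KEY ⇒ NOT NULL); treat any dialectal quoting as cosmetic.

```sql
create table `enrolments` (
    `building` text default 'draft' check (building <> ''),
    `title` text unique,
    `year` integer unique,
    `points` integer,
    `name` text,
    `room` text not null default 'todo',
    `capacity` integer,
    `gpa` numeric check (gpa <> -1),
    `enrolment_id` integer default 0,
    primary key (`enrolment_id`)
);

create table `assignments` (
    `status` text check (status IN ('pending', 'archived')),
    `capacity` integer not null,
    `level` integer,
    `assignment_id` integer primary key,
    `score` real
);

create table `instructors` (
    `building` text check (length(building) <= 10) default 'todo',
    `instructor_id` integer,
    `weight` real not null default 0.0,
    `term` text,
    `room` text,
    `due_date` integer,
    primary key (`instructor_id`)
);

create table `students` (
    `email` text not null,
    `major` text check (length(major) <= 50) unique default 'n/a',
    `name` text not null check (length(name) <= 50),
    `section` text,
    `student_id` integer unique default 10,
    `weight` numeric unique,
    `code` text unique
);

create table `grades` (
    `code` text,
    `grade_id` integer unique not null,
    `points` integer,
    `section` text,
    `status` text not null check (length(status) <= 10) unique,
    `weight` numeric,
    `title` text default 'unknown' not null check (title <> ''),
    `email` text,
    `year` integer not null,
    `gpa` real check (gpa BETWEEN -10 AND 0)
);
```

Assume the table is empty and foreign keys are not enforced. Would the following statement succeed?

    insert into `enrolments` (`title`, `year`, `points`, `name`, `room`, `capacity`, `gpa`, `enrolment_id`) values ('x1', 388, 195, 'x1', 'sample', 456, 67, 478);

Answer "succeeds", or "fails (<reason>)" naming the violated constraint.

NOT NULL columns: enrolment_id is supplied; room is supplied.
CHECK constraints: 67 satisfies (gpa <> -1).
No constraint is violated.

succeeds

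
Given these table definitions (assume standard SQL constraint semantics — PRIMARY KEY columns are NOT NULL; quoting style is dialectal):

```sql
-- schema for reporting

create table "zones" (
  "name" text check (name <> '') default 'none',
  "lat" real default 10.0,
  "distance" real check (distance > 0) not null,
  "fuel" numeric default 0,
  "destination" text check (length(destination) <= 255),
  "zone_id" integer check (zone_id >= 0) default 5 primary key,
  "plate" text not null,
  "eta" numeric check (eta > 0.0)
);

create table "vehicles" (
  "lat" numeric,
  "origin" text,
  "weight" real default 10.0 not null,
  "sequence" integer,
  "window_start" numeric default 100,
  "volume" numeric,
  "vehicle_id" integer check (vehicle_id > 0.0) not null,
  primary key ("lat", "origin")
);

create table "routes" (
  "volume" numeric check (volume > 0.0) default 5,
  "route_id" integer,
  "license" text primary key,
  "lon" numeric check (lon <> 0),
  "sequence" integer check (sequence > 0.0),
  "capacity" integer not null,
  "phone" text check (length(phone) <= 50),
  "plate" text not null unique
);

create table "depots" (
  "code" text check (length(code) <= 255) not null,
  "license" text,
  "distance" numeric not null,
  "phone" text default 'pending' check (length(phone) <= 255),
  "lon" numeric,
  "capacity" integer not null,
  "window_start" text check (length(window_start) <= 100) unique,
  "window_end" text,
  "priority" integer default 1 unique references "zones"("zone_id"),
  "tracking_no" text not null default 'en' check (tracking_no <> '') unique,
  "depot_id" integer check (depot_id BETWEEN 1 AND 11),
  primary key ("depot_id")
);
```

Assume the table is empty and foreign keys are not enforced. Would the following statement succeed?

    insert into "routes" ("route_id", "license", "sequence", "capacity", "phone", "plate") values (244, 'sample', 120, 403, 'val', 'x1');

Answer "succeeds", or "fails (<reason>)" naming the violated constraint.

succeeds

NOT NULL columns: capacity is supplied; license is supplied; plate is supplied.
CHECK constraints: 120 satisfies (sequence > 0.0); 'val' satisfies (length(phone) <= 50).
No constraint is violated.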